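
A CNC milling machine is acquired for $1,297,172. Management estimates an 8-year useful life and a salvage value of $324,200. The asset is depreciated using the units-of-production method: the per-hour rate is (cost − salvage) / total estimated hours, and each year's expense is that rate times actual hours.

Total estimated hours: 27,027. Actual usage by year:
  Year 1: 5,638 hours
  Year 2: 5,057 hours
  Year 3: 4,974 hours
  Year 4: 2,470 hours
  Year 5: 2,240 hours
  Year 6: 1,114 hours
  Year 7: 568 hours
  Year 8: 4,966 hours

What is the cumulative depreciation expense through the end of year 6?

$773,748

Depreciable base = $1,297,172 − $324,200 = $972,972.
Rate = $972,972 / 27,027 hours = $36 per hour.
Year 1: 5,638 × $36 = $202,968. Book value $1,094,204.
Year 2: 5,057 × $36 = $182,052. Book value $912,152.
Year 3: 4,974 × $36 = $179,064. Book value $733,088.
Year 4: 2,470 × $36 = $88,920. Book value $644,168.
Year 5: 2,240 × $36 = $80,640. Book value $563,528.
Year 6: 1,114 × $36 = $40,104. Book value $523,424.
Accumulated through year 6 = $1,297,172 − $523,424 = $773,748.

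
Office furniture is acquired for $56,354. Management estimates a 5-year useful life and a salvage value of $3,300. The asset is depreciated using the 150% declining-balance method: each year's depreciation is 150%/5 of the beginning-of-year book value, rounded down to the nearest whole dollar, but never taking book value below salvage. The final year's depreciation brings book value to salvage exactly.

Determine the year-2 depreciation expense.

Depreciable base = $56,354 − $3,300 = $53,054.
Year 1: ⌊$56,354 × 150%/5⌋ = $16,906. Book value $39,448.
Year 2: ⌊$39,448 × 150%/5⌋ = $11,834. Book value $27,614.

$11,834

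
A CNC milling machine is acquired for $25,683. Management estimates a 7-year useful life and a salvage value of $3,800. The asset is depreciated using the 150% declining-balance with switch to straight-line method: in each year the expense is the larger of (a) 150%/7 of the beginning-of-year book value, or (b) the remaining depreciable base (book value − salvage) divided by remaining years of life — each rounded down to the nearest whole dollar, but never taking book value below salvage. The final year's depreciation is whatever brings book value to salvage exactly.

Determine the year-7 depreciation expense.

$1,947

Depreciable base = $25,683 − $3,800 = $21,883.
Year 1: DB = ⌊$25,683 × 150%/7⌋ = $5,503; SL = ⌊$21,883/7⌋ = $3,126 → take DB $5,503. Book value $20,180.
Year 2: DB = ⌊$20,180 × 150%/7⌋ = $4,324; SL = ⌊$16,380/6⌋ = $2,730 → take DB $4,324. Book value $15,856.
Year 3: DB = ⌊$15,856 × 150%/7⌋ = $3,397; SL = ⌊$12,056/5⌋ = $2,411 → take DB $3,397. Book value $12,459.
Year 4: DB = ⌊$12,459 × 150%/7⌋ = $2,669; SL = ⌊$8,659/4⌋ = $2,164 → take DB $2,669. Book value $9,790.
Year 5: DB = ⌊$9,790 × 150%/7⌋ = $2,097; SL = ⌊$5,990/3⌋ = $1,996 → take DB $2,097. Book value $7,693.
Year 6: DB = ⌊$7,693 × 150%/7⌋ = $1,648; SL = ⌊$3,893/2⌋ = $1,946 → take SL $1,946. Book value $5,747.
Year 7 (final): $5,747 − $3,800 = $1,947. Book value $3,800.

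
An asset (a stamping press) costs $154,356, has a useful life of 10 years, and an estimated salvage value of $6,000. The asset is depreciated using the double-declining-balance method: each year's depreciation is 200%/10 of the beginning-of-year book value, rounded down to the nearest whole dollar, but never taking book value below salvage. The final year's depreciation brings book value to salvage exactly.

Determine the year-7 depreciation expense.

Depreciable base = $154,356 − $6,000 = $148,356.
Year 1: ⌊$154,356 × 200%/10⌋ = $30,871. Book value $123,485.
Year 2: ⌊$123,485 × 200%/10⌋ = $24,697. Book value $98,788.
Year 3: ⌊$98,788 × 200%/10⌋ = $19,757. Book value $79,031.
Year 4: ⌊$79,031 × 200%/10⌋ = $15,806. Book value $63,225.
Year 5: ⌊$63,225 × 200%/10⌋ = $12,645. Book value $50,580.
Year 6: ⌊$50,580 × 200%/10⌋ = $10,116. Book value $40,464.
Year 7: ⌊$40,464 × 200%/10⌋ = $8,092. Book value $32,372.

$8,092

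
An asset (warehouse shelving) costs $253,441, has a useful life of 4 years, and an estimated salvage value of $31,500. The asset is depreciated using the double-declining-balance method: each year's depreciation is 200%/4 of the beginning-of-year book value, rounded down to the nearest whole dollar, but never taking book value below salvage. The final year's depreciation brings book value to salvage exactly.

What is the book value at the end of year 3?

$31,681

Depreciable base = $253,441 − $31,500 = $221,941.
Year 1: ⌊$253,441 × 200%/4⌋ = $126,720. Book value $126,721.
Year 2: ⌊$126,721 × 200%/4⌋ = $63,360. Book value $63,361.
Year 3: ⌊$63,361 × 200%/4⌋ = $31,680. Book value $31,681.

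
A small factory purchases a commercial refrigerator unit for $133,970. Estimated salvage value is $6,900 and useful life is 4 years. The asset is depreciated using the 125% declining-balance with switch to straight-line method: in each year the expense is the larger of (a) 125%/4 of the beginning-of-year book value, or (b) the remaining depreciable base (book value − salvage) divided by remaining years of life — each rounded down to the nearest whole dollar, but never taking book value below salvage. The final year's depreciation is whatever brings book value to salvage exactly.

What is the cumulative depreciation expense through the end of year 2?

Depreciable base = $133,970 − $6,900 = $127,070.
Year 1: DB = ⌊$133,970 × 125%/4⌋ = $41,865; SL = ⌊$127,070/4⌋ = $31,767 → take DB $41,865. Book value $92,105.
Year 2: DB = ⌊$92,105 × 125%/4⌋ = $28,782; SL = ⌊$85,205/3⌋ = $28,401 → take DB $28,782. Book value $63,323.
Accumulated through year 2 = $133,970 − $63,323 = $70,647.

$70,647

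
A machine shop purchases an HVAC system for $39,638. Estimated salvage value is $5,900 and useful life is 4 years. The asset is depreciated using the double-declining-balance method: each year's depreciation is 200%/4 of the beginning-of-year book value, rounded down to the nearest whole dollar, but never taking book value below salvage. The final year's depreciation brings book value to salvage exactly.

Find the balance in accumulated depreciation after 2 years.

$29,728

Depreciable base = $39,638 − $5,900 = $33,738.
Year 1: ⌊$39,638 × 200%/4⌋ = $19,819. Book value $19,819.
Year 2: ⌊$19,819 × 200%/4⌋ = $9,909. Book value $9,910.
Accumulated through year 2 = $39,638 − $9,910 = $29,728.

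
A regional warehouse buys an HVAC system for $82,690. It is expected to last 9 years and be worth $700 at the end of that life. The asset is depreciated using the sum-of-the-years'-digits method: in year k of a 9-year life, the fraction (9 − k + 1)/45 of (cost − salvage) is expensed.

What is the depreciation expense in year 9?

$1,822

Depreciable base = $82,690 − $700 = $81,990.
Sum of the years' digits = 9+8+7+6+5+4+3+2+1 = 45.
Year 1: $81,990 × 9/45 = $16,398. Book value $66,292.
Year 2: $81,990 × 8/45 = $14,576. Book value $51,716.
Year 3: $81,990 × 7/45 = $12,754. Book value $38,962.
Year 4: $81,990 × 6/45 = $10,932. Book value $28,030.
Year 5: $81,990 × 5/45 = $9,110. Book value $18,920.
Year 6: $81,990 × 4/45 = $7,288. Book value $11,632.
Year 7: $81,990 × 3/45 = $5,466. Book value $6,166.
Year 8: $81,990 × 2/45 = $3,644. Book value $2,522.
Year 9: $81,990 × 1/45 = $1,822. Book value $700.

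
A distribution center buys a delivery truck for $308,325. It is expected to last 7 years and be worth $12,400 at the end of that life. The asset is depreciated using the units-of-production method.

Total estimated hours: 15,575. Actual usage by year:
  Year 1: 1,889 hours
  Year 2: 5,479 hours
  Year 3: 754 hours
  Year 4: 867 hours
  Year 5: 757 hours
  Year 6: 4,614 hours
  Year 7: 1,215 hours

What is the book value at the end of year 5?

Depreciable base = $308,325 − $12,400 = $295,925.
Rate = $295,925 / 15,575 hours = $19 per hour.
Year 1: 1,889 × $19 = $35,891. Book value $272,434.
Year 2: 5,479 × $19 = $104,101. Book value $168,333.
Year 3: 754 × $19 = $14,326. Book value $154,007.
Year 4: 867 × $19 = $16,473. Book value $137,534.
Year 5: 757 × $19 = $14,383. Book value $123,151.

$123,151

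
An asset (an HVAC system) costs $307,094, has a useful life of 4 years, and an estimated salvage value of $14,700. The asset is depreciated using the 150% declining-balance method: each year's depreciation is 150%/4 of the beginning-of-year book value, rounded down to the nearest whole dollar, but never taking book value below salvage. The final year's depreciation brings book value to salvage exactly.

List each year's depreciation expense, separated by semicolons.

Depreciable base = $307,094 − $14,700 = $292,394.
Year 1: ⌊$307,094 × 150%/4⌋ = $115,160. Book value $191,934.
Year 2: ⌊$191,934 × 150%/4⌋ = $71,975. Book value $119,959.
Year 3: ⌊$119,959 × 150%/4⌋ = $44,984. Book value $74,975.
Year 4 (final): $74,975 − $14,700 = $60,275. Book value $14,700.

$115,160; $71,975; $44,984; $60,275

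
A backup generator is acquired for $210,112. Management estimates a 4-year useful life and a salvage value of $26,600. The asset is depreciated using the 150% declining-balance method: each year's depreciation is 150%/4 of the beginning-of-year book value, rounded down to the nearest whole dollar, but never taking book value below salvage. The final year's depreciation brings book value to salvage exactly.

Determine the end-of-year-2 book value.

Depreciable base = $210,112 − $26,600 = $183,512.
Year 1: ⌊$210,112 × 150%/4⌋ = $78,792. Book value $131,320.
Year 2: ⌊$131,320 × 150%/4⌋ = $49,245. Book value $82,075.

$82,075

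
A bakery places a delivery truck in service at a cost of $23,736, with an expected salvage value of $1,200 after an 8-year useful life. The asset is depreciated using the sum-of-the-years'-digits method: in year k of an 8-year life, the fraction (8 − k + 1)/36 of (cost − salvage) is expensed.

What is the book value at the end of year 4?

$7,460

Depreciable base = $23,736 − $1,200 = $22,536.
Sum of the years' digits = 8+7+6+5+4+3+2+1 = 36.
Year 1: $22,536 × 8/36 = $5,008. Book value $18,728.
Year 2: $22,536 × 7/36 = $4,382. Book value $14,346.
Year 3: $22,536 × 6/36 = $3,756. Book value $10,590.
Year 4: $22,536 × 5/36 = $3,130. Book value $7,460.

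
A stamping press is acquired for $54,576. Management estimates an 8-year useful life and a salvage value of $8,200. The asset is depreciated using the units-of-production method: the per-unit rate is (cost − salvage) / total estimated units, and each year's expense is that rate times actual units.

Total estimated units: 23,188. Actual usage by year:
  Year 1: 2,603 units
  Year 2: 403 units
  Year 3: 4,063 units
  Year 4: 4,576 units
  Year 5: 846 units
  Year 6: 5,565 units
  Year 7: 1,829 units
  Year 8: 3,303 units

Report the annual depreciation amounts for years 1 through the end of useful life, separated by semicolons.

$5,206; $806; $8,126; $9,152; $1,692; $11,130; $3,658; $6,606

Depreciable base = $54,576 − $8,200 = $46,376.
Rate = $46,376 / 23,188 units = $2 per unit.
Year 1: 2,603 × $2 = $5,206. Book value $49,370.
Year 2: 403 × $2 = $806. Book value $48,564.
Year 3: 4,063 × $2 = $8,126. Book value $40,438.
Year 4: 4,576 × $2 = $9,152. Book value $31,286.
Year 5: 846 × $2 = $1,692. Book value $29,594.
Year 6: 5,565 × $2 = $11,130. Book value $18,464.
Year 7: 1,829 × $2 = $3,658. Book value $14,806.
Year 8: 3,303 × $2 = $6,606. Book value $8,200.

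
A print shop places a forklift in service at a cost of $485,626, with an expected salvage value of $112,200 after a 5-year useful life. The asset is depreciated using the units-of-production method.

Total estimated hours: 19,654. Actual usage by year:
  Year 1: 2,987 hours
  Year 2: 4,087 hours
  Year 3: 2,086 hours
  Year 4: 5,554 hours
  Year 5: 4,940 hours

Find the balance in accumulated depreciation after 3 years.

$174,040

Depreciable base = $485,626 − $112,200 = $373,426.
Rate = $373,426 / 19,654 hours = $19 per hour.
Year 1: 2,987 × $19 = $56,753. Book value $428,873.
Year 2: 4,087 × $19 = $77,653. Book value $351,220.
Year 3: 2,086 × $19 = $39,634. Book value $311,586.
Accumulated through year 3 = $485,626 − $311,586 = $174,040.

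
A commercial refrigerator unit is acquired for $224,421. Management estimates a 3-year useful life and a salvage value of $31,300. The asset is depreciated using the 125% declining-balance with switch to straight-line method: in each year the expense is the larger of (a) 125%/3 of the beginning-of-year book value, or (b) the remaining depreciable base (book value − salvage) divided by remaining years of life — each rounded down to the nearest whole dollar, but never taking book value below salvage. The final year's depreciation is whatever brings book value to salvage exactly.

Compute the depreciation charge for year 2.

Depreciable base = $224,421 − $31,300 = $193,121.
Year 1: DB = ⌊$224,421 × 125%/3⌋ = $93,508; SL = ⌊$193,121/3⌋ = $64,373 → take DB $93,508. Book value $130,913.
Year 2: DB = ⌊$130,913 × 125%/3⌋ = $54,547; SL = ⌊$99,613/2⌋ = $49,806 → take DB $54,547. Book value $76,366.

$54,547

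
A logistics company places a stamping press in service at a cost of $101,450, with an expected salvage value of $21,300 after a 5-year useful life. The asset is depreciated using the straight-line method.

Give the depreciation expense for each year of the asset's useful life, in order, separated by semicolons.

Depreciable base = $101,450 − $21,300 = $80,150.
Annual expense = $80,150 / 5 = $16,030.
End of year 1: book value $85,420.
End of year 2: book value $69,390.
End of year 3: book value $53,360.
End of year 4: book value $37,330.
End of year 5: book value $21,300.

$16,030; $16,030; $16,030; $16,030; $16,030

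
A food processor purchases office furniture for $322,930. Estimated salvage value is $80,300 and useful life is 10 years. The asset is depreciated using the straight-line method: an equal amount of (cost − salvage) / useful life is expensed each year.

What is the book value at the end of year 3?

$250,141

Depreciable base = $322,930 − $80,300 = $242,630.
Annual expense = $242,630 / 10 = $24,263.
End of year 1: book value $298,667.
End of year 2: book value $274,404.
End of year 3: book value $250,141.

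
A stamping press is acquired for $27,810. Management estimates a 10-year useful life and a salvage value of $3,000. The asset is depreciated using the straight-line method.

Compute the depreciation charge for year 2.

$2,481

Depreciable base = $27,810 − $3,000 = $24,810.
Annual expense = $24,810 / 10 = $2,481.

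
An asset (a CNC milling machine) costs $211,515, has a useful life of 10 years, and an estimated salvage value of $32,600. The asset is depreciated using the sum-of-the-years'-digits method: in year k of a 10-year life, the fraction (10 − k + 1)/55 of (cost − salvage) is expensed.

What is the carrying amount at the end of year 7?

Depreciable base = $211,515 − $32,600 = $178,915.
Sum of the years' digits = 10+9+8+7+6+5+4+3+2+1 = 55.
Year 1: $178,915 × 10/55 = $32,530. Book value $178,985.
Year 2: $178,915 × 9/55 = $29,277. Book value $149,708.
Year 3: $178,915 × 8/55 = $26,024. Book value $123,684.
Year 4: $178,915 × 7/55 = $22,771. Book value $100,913.
Year 5: $178,915 × 6/55 = $19,518. Book value $81,395.
Year 6: $178,915 × 5/55 = $16,265. Book value $65,130.
Year 7: $178,915 × 4/55 = $13,012. Book value $52,118.

$52,118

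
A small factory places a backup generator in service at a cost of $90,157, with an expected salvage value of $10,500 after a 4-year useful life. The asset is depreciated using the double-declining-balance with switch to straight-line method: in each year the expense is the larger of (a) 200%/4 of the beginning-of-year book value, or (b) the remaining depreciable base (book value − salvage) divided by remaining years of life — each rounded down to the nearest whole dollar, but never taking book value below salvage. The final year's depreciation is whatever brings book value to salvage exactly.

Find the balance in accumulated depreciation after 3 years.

$78,887

Depreciable base = $90,157 − $10,500 = $79,657.
Year 1: DB = ⌊$90,157 × 200%/4⌋ = $45,078; SL = ⌊$79,657/4⌋ = $19,914 → take DB $45,078. Book value $45,079.
Year 2: DB = ⌊$45,079 × 200%/4⌋ = $22,539; SL = ⌊$34,579/3⌋ = $11,526 → take DB $22,539. Book value $22,540.
Year 3: DB = ⌊$22,540 × 200%/4⌋ = $11,270; SL = ⌊$12,040/2⌋ = $6,020 → take DB $11,270. Book value $11,270.
Accumulated through year 3 = $90,157 − $11,270 = $78,887.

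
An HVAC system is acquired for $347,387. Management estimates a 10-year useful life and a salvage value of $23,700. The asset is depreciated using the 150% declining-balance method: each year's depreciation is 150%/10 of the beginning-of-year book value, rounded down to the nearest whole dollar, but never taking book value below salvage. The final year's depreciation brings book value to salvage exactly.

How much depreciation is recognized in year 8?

Depreciable base = $347,387 − $23,700 = $323,687.
Year 1: ⌊$347,387 × 150%/10⌋ = $52,108. Book value $295,279.
Year 2: ⌊$295,279 × 150%/10⌋ = $44,291. Book value $250,988.
Year 3: ⌊$250,988 × 150%/10⌋ = $37,648. Book value $213,340.
Year 4: ⌊$213,340 × 150%/10⌋ = $32,001. Book value $181,339.
Year 5: ⌊$181,339 × 150%/10⌋ = $27,200. Book value $154,139.
Year 6: ⌊$154,139 × 150%/10⌋ = $23,120. Book value $131,019.
Year 7: ⌊$131,019 × 150%/10⌋ = $19,652. Book value $111,367.
Year 8: ⌊$111,367 × 150%/10⌋ = $16,705. Book value $94,662.

$16,705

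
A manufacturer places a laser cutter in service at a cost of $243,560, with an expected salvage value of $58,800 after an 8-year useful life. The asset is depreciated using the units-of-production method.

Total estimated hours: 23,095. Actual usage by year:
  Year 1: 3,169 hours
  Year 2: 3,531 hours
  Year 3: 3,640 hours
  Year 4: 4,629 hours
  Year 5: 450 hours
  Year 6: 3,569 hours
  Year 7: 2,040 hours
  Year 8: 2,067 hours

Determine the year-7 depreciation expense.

Depreciable base = $243,560 − $58,800 = $184,760.
Rate = $184,760 / 23,095 hours = $8 per hour.
Year 1: 3,169 × $8 = $25,352. Book value $218,208.
Year 2: 3,531 × $8 = $28,248. Book value $189,960.
Year 3: 3,640 × $8 = $29,120. Book value $160,840.
Year 4: 4,629 × $8 = $37,032. Book value $123,808.
Year 5: 450 × $8 = $3,600. Book value $120,208.
Year 6: 3,569 × $8 = $28,552. Book value $91,656.
Year 7: 2,040 × $8 = $16,320. Book value $75,336.

$16,320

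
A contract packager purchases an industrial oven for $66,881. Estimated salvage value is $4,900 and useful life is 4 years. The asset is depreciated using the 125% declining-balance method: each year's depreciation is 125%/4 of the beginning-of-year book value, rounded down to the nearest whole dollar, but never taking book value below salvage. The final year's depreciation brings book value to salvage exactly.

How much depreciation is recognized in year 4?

Depreciable base = $66,881 − $4,900 = $61,981.
Year 1: ⌊$66,881 × 125%/4⌋ = $20,900. Book value $45,981.
Year 2: ⌊$45,981 × 125%/4⌋ = $14,369. Book value $31,612.
Year 3: ⌊$31,612 × 125%/4⌋ = $9,878. Book value $21,734.
Year 4 (final): $21,734 − $4,900 = $16,834. Book value $4,900.

$16,834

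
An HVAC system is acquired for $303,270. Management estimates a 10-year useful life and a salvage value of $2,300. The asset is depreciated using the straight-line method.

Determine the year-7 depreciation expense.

$30,097

Depreciable base = $303,270 − $2,300 = $300,970.
Annual expense = $300,970 / 10 = $30,097.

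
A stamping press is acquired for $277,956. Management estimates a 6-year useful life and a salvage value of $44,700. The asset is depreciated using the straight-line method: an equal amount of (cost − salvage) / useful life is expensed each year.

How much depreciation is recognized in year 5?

$38,876

Depreciable base = $277,956 − $44,700 = $233,256.
Annual expense = $233,256 / 6 = $38,876.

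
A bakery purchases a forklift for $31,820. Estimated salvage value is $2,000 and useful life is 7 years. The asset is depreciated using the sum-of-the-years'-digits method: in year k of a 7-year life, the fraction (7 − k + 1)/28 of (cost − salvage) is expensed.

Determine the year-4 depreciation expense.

$4,260

Depreciable base = $31,820 − $2,000 = $29,820.
Sum of the years' digits = 7+6+5+4+3+2+1 = 28.
Year 1: $29,820 × 7/28 = $7,455. Book value $24,365.
Year 2: $29,820 × 6/28 = $6,390. Book value $17,975.
Year 3: $29,820 × 5/28 = $5,325. Book value $12,650.
Year 4: $29,820 × 4/28 = $4,260. Book value $8,390.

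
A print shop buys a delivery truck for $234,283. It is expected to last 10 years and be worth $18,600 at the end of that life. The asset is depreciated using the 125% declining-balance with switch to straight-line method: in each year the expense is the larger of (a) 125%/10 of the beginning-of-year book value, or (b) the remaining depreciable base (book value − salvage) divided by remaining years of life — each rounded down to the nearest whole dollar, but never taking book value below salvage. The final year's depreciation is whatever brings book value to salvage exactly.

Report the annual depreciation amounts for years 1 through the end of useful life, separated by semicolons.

Depreciable base = $234,283 − $18,600 = $215,683.
Year 1: DB = ⌊$234,283 × 125%/10⌋ = $29,285; SL = ⌊$215,683/10⌋ = $21,568 → take DB $29,285. Book value $204,998.
Year 2: DB = ⌊$204,998 × 125%/10⌋ = $25,624; SL = ⌊$186,398/9⌋ = $20,710 → take DB $25,624. Book value $179,374.
Year 3: DB = ⌊$179,374 × 125%/10⌋ = $22,421; SL = ⌊$160,774/8⌋ = $20,096 → take DB $22,421. Book value $156,953.
Year 4: DB = ⌊$156,953 × 125%/10⌋ = $19,619; SL = ⌊$138,353/7⌋ = $19,764 → take SL $19,764. Book value $137,189.
Year 5: DB = ⌊$137,189 × 125%/10⌋ = $17,148; SL = ⌊$118,589/6⌋ = $19,764 → take SL $19,764. Book value $117,425.
Year 6: DB = ⌊$117,425 × 125%/10⌋ = $14,678; SL = ⌊$98,825/5⌋ = $19,765 → take SL $19,765. Book value $97,660.
Year 7: DB = ⌊$97,660 × 125%/10⌋ = $12,207; SL = ⌊$79,060/4⌋ = $19,765 → take SL $19,765. Book value $77,895.
Year 8: DB = ⌊$77,895 × 125%/10⌋ = $9,736; SL = ⌊$59,295/3⌋ = $19,765 → take SL $19,765. Book value $58,130.
Year 9: DB = ⌊$58,130 × 125%/10⌋ = $7,266; SL = ⌊$39,530/2⌋ = $19,765 → take SL $19,765. Book value $38,365.
Year 10 (final): $38,365 − $18,600 = $19,765. Book value $18,600.

$29,285; $25,624; $22,421; $19,764; $19,764; $19,765; $19,765; $19,765; $19,765; $19,765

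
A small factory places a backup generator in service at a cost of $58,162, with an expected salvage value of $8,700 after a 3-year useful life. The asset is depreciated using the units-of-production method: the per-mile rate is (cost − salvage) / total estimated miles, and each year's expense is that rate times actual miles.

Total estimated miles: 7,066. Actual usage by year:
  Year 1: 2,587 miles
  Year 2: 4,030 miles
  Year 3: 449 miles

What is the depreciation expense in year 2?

Depreciable base = $58,162 − $8,700 = $49,462.
Rate = $49,462 / 7,066 miles = $7 per mile.
Year 1: 2,587 × $7 = $18,109. Book value $40,053.
Year 2: 4,030 × $7 = $28,210. Book value $11,843.

$28,210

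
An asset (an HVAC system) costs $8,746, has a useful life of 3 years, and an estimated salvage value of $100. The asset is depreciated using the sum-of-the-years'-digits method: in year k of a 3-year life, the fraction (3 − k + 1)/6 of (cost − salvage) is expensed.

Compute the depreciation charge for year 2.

$2,882

Depreciable base = $8,746 − $100 = $8,646.
Sum of the years' digits = 3+2+1 = 6.
Year 1: $8,646 × 3/6 = $4,323. Book value $4,423.
Year 2: $8,646 × 2/6 = $2,882. Book value $1,541.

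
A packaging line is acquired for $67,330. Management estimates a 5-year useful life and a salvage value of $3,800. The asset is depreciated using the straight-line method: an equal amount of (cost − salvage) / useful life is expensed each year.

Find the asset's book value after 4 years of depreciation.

$16,506

Depreciable base = $67,330 − $3,800 = $63,530.
Annual expense = $63,530 / 5 = $12,706.
End of year 1: book value $54,624.
End of year 2: book value $41,918.
End of year 3: book value $29,212.
End of year 4: book value $16,506.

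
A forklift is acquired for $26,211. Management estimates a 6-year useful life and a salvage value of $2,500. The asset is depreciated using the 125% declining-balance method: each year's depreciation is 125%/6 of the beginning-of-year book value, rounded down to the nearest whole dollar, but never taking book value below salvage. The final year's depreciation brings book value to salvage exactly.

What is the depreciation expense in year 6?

$5,652

Depreciable base = $26,211 − $2,500 = $23,711.
Year 1: ⌊$26,211 × 125%/6⌋ = $5,460. Book value $20,751.
Year 2: ⌊$20,751 × 125%/6⌋ = $4,323. Book value $16,428.
Year 3: ⌊$16,428 × 125%/6⌋ = $3,422. Book value $13,006.
Year 4: ⌊$13,006 × 125%/6⌋ = $2,709. Book value $10,297.
Year 5: ⌊$10,297 × 125%/6⌋ = $2,145. Book value $8,152.
Year 6 (final): $8,152 − $2,500 = $5,652. Book value $2,500.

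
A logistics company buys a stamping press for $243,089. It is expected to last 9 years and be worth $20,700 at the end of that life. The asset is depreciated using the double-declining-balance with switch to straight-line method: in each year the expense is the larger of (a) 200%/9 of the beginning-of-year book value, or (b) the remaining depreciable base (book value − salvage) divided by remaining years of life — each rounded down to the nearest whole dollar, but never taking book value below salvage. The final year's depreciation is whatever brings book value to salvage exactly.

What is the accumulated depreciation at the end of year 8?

Depreciable base = $243,089 − $20,700 = $222,389.
Year 1: DB = ⌊$243,089 × 200%/9⌋ = $54,019; SL = ⌊$222,389/9⌋ = $24,709 → take DB $54,019. Book value $189,070.
Year 2: DB = ⌊$189,070 × 200%/9⌋ = $42,015; SL = ⌊$168,370/8⌋ = $21,046 → take DB $42,015. Book value $147,055.
Year 3: DB = ⌊$147,055 × 200%/9⌋ = $32,678; SL = ⌊$126,355/7⌋ = $18,050 → take DB $32,678. Book value $114,377.
Year 4: DB = ⌊$114,377 × 200%/9⌋ = $25,417; SL = ⌊$93,677/6⌋ = $15,612 → take DB $25,417. Book value $88,960.
Year 5: DB = ⌊$88,960 × 200%/9⌋ = $19,768; SL = ⌊$68,260/5⌋ = $13,652 → take DB $19,768. Book value $69,192.
Year 6: DB = ⌊$69,192 × 200%/9⌋ = $15,376; SL = ⌊$48,492/4⌋ = $12,123 → take DB $15,376. Book value $53,816.
Year 7: DB = ⌊$53,816 × 200%/9⌋ = $11,959; SL = ⌊$33,116/3⌋ = $11,038 → take DB $11,959. Book value $41,857.
Year 8: DB = ⌊$41,857 × 200%/9⌋ = $9,301; SL = ⌊$21,157/2⌋ = $10,578 → take SL $10,578. Book value $31,279.
Accumulated through year 8 = $243,089 − $31,279 = $211,810.

$211,810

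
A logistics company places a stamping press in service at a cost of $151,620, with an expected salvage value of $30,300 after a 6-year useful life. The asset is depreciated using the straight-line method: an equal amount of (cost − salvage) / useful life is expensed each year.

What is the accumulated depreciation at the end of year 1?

Depreciable base = $151,620 − $30,300 = $121,320.
Annual expense = $121,320 / 6 = $20,220.
End of year 1: book value $131,400.
Accumulated through year 1 = $151,620 − $131,400 = $20,220.

$20,220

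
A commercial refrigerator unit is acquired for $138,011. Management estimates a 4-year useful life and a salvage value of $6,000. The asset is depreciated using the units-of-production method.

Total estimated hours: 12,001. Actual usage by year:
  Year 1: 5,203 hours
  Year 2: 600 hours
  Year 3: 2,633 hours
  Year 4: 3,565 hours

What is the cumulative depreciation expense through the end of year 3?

$92,796

Depreciable base = $138,011 − $6,000 = $132,011.
Rate = $132,011 / 12,001 hours = $11 per hour.
Year 1: 5,203 × $11 = $57,233. Book value $80,778.
Year 2: 600 × $11 = $6,600. Book value $74,178.
Year 3: 2,633 × $11 = $28,963. Book value $45,215.
Accumulated through year 3 = $138,011 − $45,215 = $92,796.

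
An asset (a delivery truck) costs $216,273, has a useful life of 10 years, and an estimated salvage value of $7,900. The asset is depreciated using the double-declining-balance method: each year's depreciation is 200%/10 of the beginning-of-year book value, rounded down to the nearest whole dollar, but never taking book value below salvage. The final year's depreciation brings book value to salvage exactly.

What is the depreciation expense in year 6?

$14,174

Depreciable base = $216,273 − $7,900 = $208,373.
Year 1: ⌊$216,273 × 200%/10⌋ = $43,254. Book value $173,019.
Year 2: ⌊$173,019 × 200%/10⌋ = $34,603. Book value $138,416.
Year 3: ⌊$138,416 × 200%/10⌋ = $27,683. Book value $110,733.
Year 4: ⌊$110,733 × 200%/10⌋ = $22,146. Book value $88,587.
Year 5: ⌊$88,587 × 200%/10⌋ = $17,717. Book value $70,870.
Year 6: ⌊$70,870 × 200%/10⌋ = $14,174. Book value $56,696.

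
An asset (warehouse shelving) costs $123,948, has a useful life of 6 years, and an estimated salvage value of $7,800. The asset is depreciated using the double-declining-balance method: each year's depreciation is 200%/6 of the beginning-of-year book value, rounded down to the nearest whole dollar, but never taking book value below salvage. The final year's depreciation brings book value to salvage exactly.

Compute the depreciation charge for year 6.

$8,523

Depreciable base = $123,948 − $7,800 = $116,148.
Year 1: ⌊$123,948 × 200%/6⌋ = $41,316. Book value $82,632.
Year 2: ⌊$82,632 × 200%/6⌋ = $27,544. Book value $55,088.
Year 3: ⌊$55,088 × 200%/6⌋ = $18,362. Book value $36,726.
Year 4: ⌊$36,726 × 200%/6⌋ = $12,242. Book value $24,484.
Year 5: ⌊$24,484 × 200%/6⌋ = $8,161. Book value $16,323.
Year 6 (final): $16,323 − $7,800 = $8,523. Book value $7,800.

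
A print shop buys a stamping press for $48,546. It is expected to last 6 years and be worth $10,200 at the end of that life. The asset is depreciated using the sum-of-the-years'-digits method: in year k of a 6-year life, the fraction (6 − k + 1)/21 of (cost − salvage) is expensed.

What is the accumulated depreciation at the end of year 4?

$32,868

Depreciable base = $48,546 − $10,200 = $38,346.
Sum of the years' digits = 6+5+4+3+2+1 = 21.
Year 1: $38,346 × 6/21 = $10,956. Book value $37,590.
Year 2: $38,346 × 5/21 = $9,130. Book value $28,460.
Year 3: $38,346 × 4/21 = $7,304. Book value $21,156.
Year 4: $38,346 × 3/21 = $5,478. Book value $15,678.
Accumulated through year 4 = $48,546 − $15,678 = $32,868.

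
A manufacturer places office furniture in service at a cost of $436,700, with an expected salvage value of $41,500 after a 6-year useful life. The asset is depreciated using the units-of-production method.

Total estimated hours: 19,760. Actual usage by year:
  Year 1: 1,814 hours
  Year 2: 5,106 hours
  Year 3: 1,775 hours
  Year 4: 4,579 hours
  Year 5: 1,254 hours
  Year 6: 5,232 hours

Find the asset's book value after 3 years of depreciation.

Depreciable base = $436,700 − $41,500 = $395,200.
Rate = $395,200 / 19,760 hours = $20 per hour.
Year 1: 1,814 × $20 = $36,280. Book value $400,420.
Year 2: 5,106 × $20 = $102,120. Book value $298,300.
Year 3: 1,775 × $20 = $35,500. Book value $262,800.

$262,800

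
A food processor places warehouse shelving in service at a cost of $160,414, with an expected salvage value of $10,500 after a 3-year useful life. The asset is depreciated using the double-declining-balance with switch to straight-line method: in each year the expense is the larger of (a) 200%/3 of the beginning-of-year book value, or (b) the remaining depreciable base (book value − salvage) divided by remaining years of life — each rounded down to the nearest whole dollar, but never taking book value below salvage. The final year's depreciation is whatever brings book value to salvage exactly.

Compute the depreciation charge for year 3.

Depreciable base = $160,414 − $10,500 = $149,914.
Year 1: DB = ⌊$160,414 × 200%/3⌋ = $106,942; SL = ⌊$149,914/3⌋ = $49,971 → take DB $106,942. Book value $53,472.
Year 2: DB = ⌊$53,472 × 200%/3⌋ = $35,648; SL = ⌊$42,972/2⌋ = $21,486 → take DB $35,648. Book value $17,824.
Year 3 (final): $17,824 − $10,500 = $7,324. Book value $10,500.

$7,324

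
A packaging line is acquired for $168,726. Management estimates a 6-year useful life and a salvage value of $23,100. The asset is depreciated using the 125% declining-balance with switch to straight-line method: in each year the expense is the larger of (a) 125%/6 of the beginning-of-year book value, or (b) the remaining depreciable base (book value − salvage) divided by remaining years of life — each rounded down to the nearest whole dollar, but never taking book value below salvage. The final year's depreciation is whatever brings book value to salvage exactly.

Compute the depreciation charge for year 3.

Depreciable base = $168,726 − $23,100 = $145,626.
Year 1: DB = ⌊$168,726 × 125%/6⌋ = $35,151; SL = ⌊$145,626/6⌋ = $24,271 → take DB $35,151. Book value $133,575.
Year 2: DB = ⌊$133,575 × 125%/6⌋ = $27,828; SL = ⌊$110,475/5⌋ = $22,095 → take DB $27,828. Book value $105,747.
Year 3: DB = ⌊$105,747 × 125%/6⌋ = $22,030; SL = ⌊$82,647/4⌋ = $20,661 → take DB $22,030. Book value $83,717.

$22,030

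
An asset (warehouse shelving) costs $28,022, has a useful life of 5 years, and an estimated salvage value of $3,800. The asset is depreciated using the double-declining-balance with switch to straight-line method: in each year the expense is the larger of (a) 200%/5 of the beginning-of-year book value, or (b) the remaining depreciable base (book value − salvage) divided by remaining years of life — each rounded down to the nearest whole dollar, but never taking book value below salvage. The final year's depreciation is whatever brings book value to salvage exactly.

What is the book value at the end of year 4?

$3,800

Depreciable base = $28,022 − $3,800 = $24,222.
Year 1: DB = ⌊$28,022 × 200%/5⌋ = $11,208; SL = ⌊$24,222/5⌋ = $4,844 → take DB $11,208. Book value $16,814.
Year 2: DB = ⌊$16,814 × 200%/5⌋ = $6,725; SL = ⌊$13,014/4⌋ = $3,253 → take DB $6,725. Book value $10,089.
Year 3: DB = ⌊$10,089 × 200%/5⌋ = $4,035; SL = ⌊$6,289/3⌋ = $2,096 → take DB $4,035. Book value $6,054.
Year 4: DB = ⌊$6,054 × 200%/5⌋ = $2,421; SL = ⌊$2,254/2⌋ = $1,127 → take DB $2,421, capped at $2,254. Book value $3,800.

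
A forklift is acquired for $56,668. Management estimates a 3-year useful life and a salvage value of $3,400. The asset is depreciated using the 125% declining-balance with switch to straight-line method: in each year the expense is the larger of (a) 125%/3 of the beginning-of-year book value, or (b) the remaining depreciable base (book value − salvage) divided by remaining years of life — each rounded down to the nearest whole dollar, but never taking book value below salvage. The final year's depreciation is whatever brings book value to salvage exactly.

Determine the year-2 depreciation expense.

$14,828

Depreciable base = $56,668 − $3,400 = $53,268.
Year 1: DB = ⌊$56,668 × 125%/3⌋ = $23,611; SL = ⌊$53,268/3⌋ = $17,756 → take DB $23,611. Book value $33,057.
Year 2: DB = ⌊$33,057 × 125%/3⌋ = $13,773; SL = ⌊$29,657/2⌋ = $14,828 → take SL $14,828. Book value $18,229.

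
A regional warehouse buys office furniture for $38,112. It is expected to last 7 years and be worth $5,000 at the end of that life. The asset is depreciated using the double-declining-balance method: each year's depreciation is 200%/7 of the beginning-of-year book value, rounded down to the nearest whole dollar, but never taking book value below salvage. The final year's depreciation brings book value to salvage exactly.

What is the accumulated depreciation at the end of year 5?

$31,024

Depreciable base = $38,112 − $5,000 = $33,112.
Year 1: ⌊$38,112 × 200%/7⌋ = $10,889. Book value $27,223.
Year 2: ⌊$27,223 × 200%/7⌋ = $7,778. Book value $19,445.
Year 3: ⌊$19,445 × 200%/7⌋ = $5,555. Book value $13,890.
Year 4: ⌊$13,890 × 200%/7⌋ = $3,968. Book value $9,922.
Year 5: ⌊$9,922 × 200%/7⌋ = $2,834. Book value $7,088.
Accumulated through year 5 = $38,112 − $7,088 = $31,024.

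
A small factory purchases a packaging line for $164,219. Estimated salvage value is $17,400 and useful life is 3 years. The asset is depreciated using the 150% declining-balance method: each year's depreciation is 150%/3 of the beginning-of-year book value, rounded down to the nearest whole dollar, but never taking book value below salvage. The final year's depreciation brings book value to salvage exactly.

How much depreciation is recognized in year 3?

$23,655

Depreciable base = $164,219 − $17,400 = $146,819.
Year 1: ⌊$164,219 × 150%/3⌋ = $82,109. Book value $82,110.
Year 2: ⌊$82,110 × 150%/3⌋ = $41,055. Book value $41,055.
Year 3 (final): $41,055 − $17,400 = $23,655. Book value $17,400.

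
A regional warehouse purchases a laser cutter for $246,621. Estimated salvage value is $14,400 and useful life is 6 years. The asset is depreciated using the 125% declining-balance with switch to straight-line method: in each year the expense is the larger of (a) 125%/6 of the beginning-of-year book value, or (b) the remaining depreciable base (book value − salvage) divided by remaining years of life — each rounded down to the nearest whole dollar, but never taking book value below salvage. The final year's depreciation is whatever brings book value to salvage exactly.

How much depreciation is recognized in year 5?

$35,042

Depreciable base = $246,621 − $14,400 = $232,221.
Year 1: DB = ⌊$246,621 × 125%/6⌋ = $51,379; SL = ⌊$232,221/6⌋ = $38,703 → take DB $51,379. Book value $195,242.
Year 2: DB = ⌊$195,242 × 125%/6⌋ = $40,675; SL = ⌊$180,842/5⌋ = $36,168 → take DB $40,675. Book value $154,567.
Year 3: DB = ⌊$154,567 × 125%/6⌋ = $32,201; SL = ⌊$140,167/4⌋ = $35,041 → take SL $35,041. Book value $119,526.
Year 4: DB = ⌊$119,526 × 125%/6⌋ = $24,901; SL = ⌊$105,126/3⌋ = $35,042 → take SL $35,042. Book value $84,484.
Year 5: DB = ⌊$84,484 × 125%/6⌋ = $17,600; SL = ⌊$70,084/2⌋ = $35,042 → take SL $35,042. Book value $49,442.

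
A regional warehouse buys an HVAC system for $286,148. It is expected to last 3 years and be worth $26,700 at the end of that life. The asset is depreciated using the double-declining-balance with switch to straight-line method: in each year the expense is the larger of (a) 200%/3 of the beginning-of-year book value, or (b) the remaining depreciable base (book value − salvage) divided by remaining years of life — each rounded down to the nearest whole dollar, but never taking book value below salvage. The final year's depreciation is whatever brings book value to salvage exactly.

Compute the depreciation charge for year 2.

Depreciable base = $286,148 − $26,700 = $259,448.
Year 1: DB = ⌊$286,148 × 200%/3⌋ = $190,765; SL = ⌊$259,448/3⌋ = $86,482 → take DB $190,765. Book value $95,383.
Year 2: DB = ⌊$95,383 × 200%/3⌋ = $63,588; SL = ⌊$68,683/2⌋ = $34,341 → take DB $63,588. Book value $31,795.

$63,588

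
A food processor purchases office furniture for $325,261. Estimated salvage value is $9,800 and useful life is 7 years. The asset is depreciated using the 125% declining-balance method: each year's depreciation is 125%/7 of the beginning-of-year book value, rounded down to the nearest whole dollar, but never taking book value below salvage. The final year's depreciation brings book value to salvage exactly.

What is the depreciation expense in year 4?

Depreciable base = $325,261 − $9,800 = $315,461.
Year 1: ⌊$325,261 × 125%/7⌋ = $58,082. Book value $267,179.
Year 2: ⌊$267,179 × 125%/7⌋ = $47,710. Book value $219,469.
Year 3: ⌊$219,469 × 125%/7⌋ = $39,190. Book value $180,279.
Year 4: ⌊$180,279 × 125%/7⌋ = $32,192. Book value $148,087.

$32,192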